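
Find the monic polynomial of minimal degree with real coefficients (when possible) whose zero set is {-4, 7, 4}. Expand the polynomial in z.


The polynomial is p(z) = ∏_{α ∈ S} (z − α), where S = {-4, 7, 4}.
Expanding the product yields: p(z) = z^3 -7·z^2 -16·z + 112.
The resulting polynomial has degree 3 and real coefficients as required.

p(z) = z^3 -7·z^2 -16·z + 112.


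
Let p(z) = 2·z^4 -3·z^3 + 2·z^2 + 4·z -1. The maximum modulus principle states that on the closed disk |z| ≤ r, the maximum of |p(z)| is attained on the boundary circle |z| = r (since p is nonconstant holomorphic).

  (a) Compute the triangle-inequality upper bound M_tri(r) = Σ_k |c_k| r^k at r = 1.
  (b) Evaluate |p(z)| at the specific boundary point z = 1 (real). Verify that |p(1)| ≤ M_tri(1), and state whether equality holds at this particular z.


Coefficients: c_0 = -1, c_1 = 4, c_2 = 2, c_3 = -3, c_4 = 2. Radius r = 1.
Part (a). Triangle bound: M_tri(r) = Σ_k |c_k| r^k
  = |-1|·1^0 + |4|·1^1 + |2|·1^2 + |-3|·1^3 + |2|·1^4
  = 1 + 4 + 2 + 3 + 2 = 12.
This bounds M(r) := max_{|z|=r} |p(z)| from above; equality holds iff all terms c_k z^k can be made to align in phase at a single z on |z|=r.
Part (b). At z = 1 (real, on the circle |z| = r):
  p(1) = (-1)·1^0 + (4)·1^1 + (2)·1^2 + (-3)·1^3 + (2)·1^4 = 4.
  |p(1)| = 4.
Check: |p(1)| = 4 ≤ 12 = M_tri(1). ✓ Equality does not hold at z = 1 (the coefficients have mixed signs, so the terms do not all align in phase there).

M_tri(1) = 12; |p(1)| = 4; equality at z=1: no.


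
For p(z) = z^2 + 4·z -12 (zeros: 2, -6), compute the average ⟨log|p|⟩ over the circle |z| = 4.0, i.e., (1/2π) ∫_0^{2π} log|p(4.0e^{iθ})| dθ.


Zeros: -6, 2; r = 4.0.
Inside |z| < r: 2. Outside (|z| ≥ r): -6.
p(0) = -12, so log|p(0)| = log(12) = 2.4849.
Apply Jensen: I(r) = log|p(0)| + Σ_k log(r/|z_k|), summed over zeros inside |z| < r.
  log(r/|z_k|) for z_k = 2: log(4.0/2) = 0.6931
  Outside zeros (-6) contribute nothing to the Jensen sum.
Sum over inside zeros: 0.6931.
I(r) = log|p(0)| + (inside sum) = 2.4849 + 0.6931 = 3.1781.
Note: since some zeros are outside |z| ≤ r, the simplified n·log(r) form does NOT apply — only the inside zeros contribute.

I(r) ≈ 3.1781.


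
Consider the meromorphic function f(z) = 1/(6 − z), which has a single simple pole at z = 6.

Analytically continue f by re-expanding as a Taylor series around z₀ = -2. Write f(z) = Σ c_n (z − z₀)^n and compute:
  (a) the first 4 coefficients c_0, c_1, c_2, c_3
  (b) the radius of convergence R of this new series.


Let w = z − z₀, so z = z₀ + w.
Then 6 − z = 6 − (z₀ + w) = (6 − z₀) − w = 8 − w.
f(z) = 1/(8 − w) = (1/(8)) · 1/(1 − w/(8)) = Σ_{n≥0} w^n / (8)^(n+1).
So c_n = 1/(8)^(n+1):
  c_0 = 1/(8)^1 = 1/8.
  c_1 = 1/(8)^2 = 1/64.
  c_2 = 1/(8)^3 = 1/512.
  c_3 = 1/(8)^4 = 1/4096.
The series is valid for |w/d| < 1, i.e. |z − z₀| < |d|.
Radius of convergence: R = |6 − z₀| = |8| = 8 (distance from z₀ to the singularity z = 6).

c_0 = 1/8, c_1 = 1/64, c_2 = 1/512, c_3 = 1/4096; R = 8.


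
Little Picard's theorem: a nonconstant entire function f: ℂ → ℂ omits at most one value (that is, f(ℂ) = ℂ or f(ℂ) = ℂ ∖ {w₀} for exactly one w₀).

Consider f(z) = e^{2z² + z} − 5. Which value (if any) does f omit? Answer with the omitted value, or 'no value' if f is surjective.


Little Picard bounds the complement of f(ℂ) to at most one point.
The exponent g(z) = 2z² + z is a nonconstant polynomial, hence surjective onto ℂ. So e^{g(z)} takes every value in {e^w : w ∈ ℂ} = ℂ ∖ {0}. Adding -5 shifts the range to ℂ ∖ {-5}. f omits exactly -5.

Omitted value: -5.


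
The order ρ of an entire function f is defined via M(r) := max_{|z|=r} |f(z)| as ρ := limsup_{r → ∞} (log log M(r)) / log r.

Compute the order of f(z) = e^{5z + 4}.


|e^{5z + 4}| = e^{Re(5·z) + 4} ≤ e^{5|z|^1 + 4} = e^{5r^1 + 4} on |z| = r, so ρ ≤ 1. Choosing z on |z|=r so that 5·z is real positive (always possible by picking arg z appropriately) gives |f(z)| = e^{5r^1 + 4}, matching the bound. The additive constant 4 does not affect log log M(r) ~ 1·log r. Hence ρ = 1.
Therefore ρ = 1.

Order ρ = 1.


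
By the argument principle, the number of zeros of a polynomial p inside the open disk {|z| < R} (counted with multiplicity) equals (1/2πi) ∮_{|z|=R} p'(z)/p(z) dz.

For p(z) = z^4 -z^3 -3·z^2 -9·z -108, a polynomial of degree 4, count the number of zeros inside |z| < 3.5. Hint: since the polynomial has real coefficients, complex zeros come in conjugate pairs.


The zeros of p are: (0 + 3i), (0 - 3i), 4, -3.
Their magnitudes are: 3, 3, 4, 3.
Zeros with |z| < R = 3.5: (0 + 3i), (0 - 3i), -3.
Count = 3.
By the argument principle, (1/2πi) ∮_{|z|=R} p'(z)/p(z) dz equals exactly this count.

Number of zeros inside |z| < 3.5: 3.


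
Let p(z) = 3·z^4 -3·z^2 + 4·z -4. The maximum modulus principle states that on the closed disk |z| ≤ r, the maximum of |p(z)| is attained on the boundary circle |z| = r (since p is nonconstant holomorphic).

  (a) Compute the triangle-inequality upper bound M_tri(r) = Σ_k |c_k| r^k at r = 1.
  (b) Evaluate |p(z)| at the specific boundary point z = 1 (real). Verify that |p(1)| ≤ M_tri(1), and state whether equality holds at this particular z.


Coefficients: c_0 = -4, c_1 = 4, c_2 = -3, c_3 = 0, c_4 = 3. Radius r = 1.
Part (a). Triangle bound: M_tri(r) = Σ_k |c_k| r^k
  = |-4|·1^0 + |4|·1^1 + |-3|·1^2 + |0|·1^3 + |3|·1^4
  = 4 + 4 + 3 + 0 + 3 = 14.
This bounds M(r) := max_{|z|=r} |p(z)| from above; equality holds iff all terms c_k z^k can be made to align in phase at a single z on |z|=r.
Part (b). At z = 1 (real, on the circle |z| = r):
  p(1) = (-4)·1^0 + (4)·1^1 + (-3)·1^2 + (0)·1^3 + (3)·1^4 = 0.
  |p(1)| = 0.
Check: |p(1)| = 0 ≤ 14 = M_tri(1). ✓ Equality does not hold at z = 1 (the coefficients have mixed signs, so the terms do not all align in phase there).

M_tri(1) = 14; |p(1)| = 0; equality at z=1: no.


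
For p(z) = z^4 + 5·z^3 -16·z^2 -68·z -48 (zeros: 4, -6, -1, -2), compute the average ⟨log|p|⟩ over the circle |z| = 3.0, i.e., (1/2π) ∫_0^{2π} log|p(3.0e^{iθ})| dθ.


Zeros: -6, -2, -1, 4; r = 3.0.
Inside |z| < r: -2, -1. Outside (|z| ≥ r): -6, 4.
p(0) = -48, so log|p(0)| = log(48) = 3.8712.
Apply Jensen: I(r) = log|p(0)| + Σ_k log(r/|z_k|), summed over zeros inside |z| < r.
  log(r/|z_k|) for z_k = -1: log(3.0/1) = 1.0986
  log(r/|z_k|) for z_k = -2: log(3.0/2) = 0.4055
  Outside zeros (-6, 4) contribute nothing to the Jensen sum.
Sum over inside zeros: 1.5041.
I(r) = log|p(0)| + (inside sum) = 3.8712 + 1.5041 = 5.3753.
Note: since some zeros are outside |z| ≤ r, the simplified n·log(r) form does NOT apply — only the inside zeros contribute.

I(r) ≈ 5.3753.


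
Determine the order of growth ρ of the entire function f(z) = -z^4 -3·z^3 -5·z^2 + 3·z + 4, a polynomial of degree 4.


|f(z)| ≤ Σ|c_k|·r^k = O(r^4) as r → ∞. Polynomial growth is O(e^{r^ε}) for every ε > 0 (since r^4/e^{r^ε} → 0), so ρ ≤ ε for all ε > 0, i.e. ρ = 0. Every nonconstant polynomial has order 0.
Therefore ρ = 0.

Order ρ = 0.


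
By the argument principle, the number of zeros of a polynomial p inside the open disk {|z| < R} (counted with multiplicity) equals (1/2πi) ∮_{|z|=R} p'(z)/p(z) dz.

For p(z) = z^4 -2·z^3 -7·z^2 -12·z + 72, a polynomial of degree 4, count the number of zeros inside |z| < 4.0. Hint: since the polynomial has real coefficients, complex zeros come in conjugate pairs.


The zeros of p are: 3, 3, (-2 + 2i), (-2 - 2i).
Their magnitudes are: 3, 3, 2.828, 2.828.
Zeros with |z| < R = 4.0: 3, 3, (-2 + 2i), (-2 - 2i).
Count = 4.
By the argument principle, (1/2πi) ∮_{|z|=R} p'(z)/p(z) dz equals exactly this count.

Number of zeros inside |z| < 4.0: 4.


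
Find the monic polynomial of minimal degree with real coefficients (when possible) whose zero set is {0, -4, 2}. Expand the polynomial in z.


The polynomial is p(z) = ∏_{α ∈ S} (z − α), where S = {0, -4, 2}.
Expanding the product yields: p(z) = z^3 + 2·z^2 -8·z.
The resulting polynomial has degree 3 and real coefficients as required.

p(z) = z^3 + 2·z^2 -8·z.


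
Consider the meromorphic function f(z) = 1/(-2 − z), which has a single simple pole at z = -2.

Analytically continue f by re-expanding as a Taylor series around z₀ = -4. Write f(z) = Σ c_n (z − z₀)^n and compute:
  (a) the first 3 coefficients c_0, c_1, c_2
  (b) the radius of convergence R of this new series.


Let w = z − z₀, so z = z₀ + w.
Then -2 − z = -2 − (z₀ + w) = (-2 − z₀) − w = 2 − w.
f(z) = 1/(2 − w) = (1/(2)) · 1/(1 − w/(2)) = Σ_{n≥0} w^n / (2)^(n+1).
So c_n = 1/(2)^(n+1):
  c_0 = 1/(2)^1 = 1/2.
  c_1 = 1/(2)^2 = 1/4.
  c_2 = 1/(2)^3 = 1/8.
The series is valid for |w/d| < 1, i.e. |z − z₀| < |d|.
Radius of convergence: R = |-2 − z₀| = |2| = 2 (distance from z₀ to the singularity z = -2).

c_0 = 1/2, c_1 = 1/4, c_2 = 1/8; R = 2.


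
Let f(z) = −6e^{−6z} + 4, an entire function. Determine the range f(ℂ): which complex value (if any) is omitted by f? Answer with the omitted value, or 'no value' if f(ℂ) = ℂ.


Little Picard bounds the complement of f(ℂ) to at most one point.
e^{−6z} is never zero on ℂ, so -6·e^{−6z} takes every value in ℂ ∖ {0}. Adding 4 shifts the range to ℂ ∖ {4}. Thus f omits exactly the value 4.

Omitted value: 4.


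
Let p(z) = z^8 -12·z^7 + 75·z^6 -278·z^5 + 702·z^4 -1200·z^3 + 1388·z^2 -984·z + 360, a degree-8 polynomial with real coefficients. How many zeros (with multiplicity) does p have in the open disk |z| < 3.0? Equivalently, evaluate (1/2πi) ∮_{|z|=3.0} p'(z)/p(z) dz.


The zeros of p are: (1 + 1i), (1 - 1i), (1 + 1i), (1 - 1i), (1 + 2i), (1 - 2i), (3 + 3i), (3 - 3i).
Their magnitudes are: 1.414, 1.414, 1.414, 1.414, 2.236, 2.236, 4.243, 4.243.
Zeros with |z| < R = 3.0: (1 + 1i), (1 - 1i), (1 + 1i), (1 - 1i), (1 + 2i), (1 - 2i).
Count = 6.
By the argument principle, (1/2πi) ∮_{|z|=R} p'(z)/p(z) dz equals exactly this count.

Number of zeros inside |z| < 3.0: 6.


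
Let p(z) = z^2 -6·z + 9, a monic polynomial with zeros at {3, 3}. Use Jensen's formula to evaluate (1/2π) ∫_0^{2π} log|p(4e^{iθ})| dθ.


Zeros: 3, 3; r = 4.
Inside |z| < r: 3, 3. Outside (|z| ≥ r): ∅.
p(0) = 9, so log|p(0)| = log(9) = 2.1972.
Apply Jensen: I(r) = log|p(0)| + Σ_k log(r/|z_k|), summed over zeros inside |z| < r.
  log(r/|z_k|) for z_k = 3: log(4/3) = 0.2877
  log(r/|z_k|) for z_k = 3: log(4/3) = 0.2877
Sum over inside zeros: 0.5754.
I(r) = log|p(0)| + (inside sum) = 2.1972 + 0.5754 = 2.7726.
Closed form (all zeros inside, monic): I(r) = n·log(r) = 2·log(4) = 2.7726. ✓

I(r) ≈ 2.7726.


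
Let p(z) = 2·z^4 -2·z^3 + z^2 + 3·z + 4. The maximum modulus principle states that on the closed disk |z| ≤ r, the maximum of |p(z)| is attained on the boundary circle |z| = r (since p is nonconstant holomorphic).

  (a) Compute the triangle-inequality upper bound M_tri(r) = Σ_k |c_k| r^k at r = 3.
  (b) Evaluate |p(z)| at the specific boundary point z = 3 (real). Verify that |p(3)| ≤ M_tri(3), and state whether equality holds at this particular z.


Coefficients: c_0 = 4, c_1 = 3, c_2 = 1, c_3 = -2, c_4 = 2. Radius r = 3.
Part (a). Triangle bound: M_tri(r) = Σ_k |c_k| r^k
  = |4|·3^0 + |3|·3^1 + |1|·3^2 + |-2|·3^3 + |2|·3^4
  = 4 + 9 + 9 + 54 + 162 = 238.
This bounds M(r) := max_{|z|=r} |p(z)| from above; equality holds iff all terms c_k z^k can be made to align in phase at a single z on |z|=r.
Part (b). At z = 3 (real, on the circle |z| = r):
  p(3) = (4)·3^0 + (3)·3^1 + (1)·3^2 + (-2)·3^3 + (2)·3^4 = 130.
  |p(3)| = 130.
Check: |p(3)| = 130 ≤ 238 = M_tri(3). ✓ Equality does not hold at z = 3 (the coefficients have mixed signs, so the terms do not all align in phase there).

M_tri(3) = 238; |p(3)| = 130; equality at z=3: no.


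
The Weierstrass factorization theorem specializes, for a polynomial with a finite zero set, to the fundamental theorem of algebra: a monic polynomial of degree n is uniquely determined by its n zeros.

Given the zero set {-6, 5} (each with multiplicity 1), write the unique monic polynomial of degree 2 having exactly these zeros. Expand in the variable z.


The polynomial is p(z) = ∏_{α ∈ S} (z − α), where S = {-6, 5}.
Expanding the product yields: p(z) = z^2 + z -30.
The resulting polynomial has degree 2 and real coefficients as required.

p(z) = z^2 + z -30.


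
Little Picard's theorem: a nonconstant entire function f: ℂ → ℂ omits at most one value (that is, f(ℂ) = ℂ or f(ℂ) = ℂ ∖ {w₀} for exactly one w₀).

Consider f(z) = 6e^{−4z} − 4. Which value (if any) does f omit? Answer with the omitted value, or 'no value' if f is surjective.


Little Picard bounds the complement of f(ℂ) to at most one point.
e^{−4z} is never zero on ℂ, so 6·e^{−4z} takes every value in ℂ ∖ {0}. Adding -4 shifts the range to ℂ ∖ {-4}. Thus f omits exactly the value -4.

Omitted value: -4.


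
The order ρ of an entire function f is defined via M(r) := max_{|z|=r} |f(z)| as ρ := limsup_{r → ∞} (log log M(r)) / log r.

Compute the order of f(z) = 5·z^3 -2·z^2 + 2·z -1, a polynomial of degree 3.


|f(z)| ≤ Σ|c_k|·r^k = O(r^3) as r → ∞. Polynomial growth is O(e^{r^ε}) for every ε > 0 (since r^3/e^{r^ε} → 0), so ρ ≤ ε for all ε > 0, i.e. ρ = 0. Every nonconstant polynomial has order 0.
Therefore ρ = 0.

Order ρ = 0.


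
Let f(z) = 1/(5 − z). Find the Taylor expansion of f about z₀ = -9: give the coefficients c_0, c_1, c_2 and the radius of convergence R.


Let w = z − z₀, so z = z₀ + w.
Then 5 − z = 5 − (z₀ + w) = (5 − z₀) − w = 14 − w.
f(z) = 1/(14 − w) = (1/(14)) · 1/(1 − w/(14)) = Σ_{n≥0} w^n / (14)^(n+1).
So c_n = 1/(14)^(n+1):
  c_0 = 1/(14)^1 = 1/14.
  c_1 = 1/(14)^2 = 1/196.
  c_2 = 1/(14)^3 = 1/2744.
The series is valid for |w/d| < 1, i.e. |z − z₀| < |d|.
Radius of convergence: R = |5 − z₀| = |14| = 14 (distance from z₀ to the singularity z = 5).

c_0 = 1/14, c_1 = 1/196, c_2 = 1/2744; R = 14.


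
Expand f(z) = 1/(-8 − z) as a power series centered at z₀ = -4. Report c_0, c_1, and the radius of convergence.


Let w = z − z₀, so z = z₀ + w.
Then -8 − z = -8 − (z₀ + w) = (-8 − z₀) − w = -4 − w.
f(z) = 1/(-4 − w) = (1/(-4)) · 1/(1 − w/(-4)) = Σ_{n≥0} w^n / (-4)^(n+1).
So c_n = 1/(-4)^(n+1):
  c_0 = 1/(-4)^1 = -1/4.
  c_1 = 1/(-4)^2 = 1/16.
The series is valid for |w/d| < 1, i.e. |z − z₀| < |d|.
Radius of convergence: R = |-8 − z₀| = |-4| = 4 (distance from z₀ to the singularity z = -8).

c_0 = -1/4, c_1 = 1/16; R = 4.


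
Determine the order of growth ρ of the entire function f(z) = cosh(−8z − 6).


cosh(w) is a linear combination of e^{iw} and e^{−iw} (or e^w, e^{−w} in the hyperbolic case), so |cosh(w)| ≤ e^{|w|}. With w = −8z − 6, |w| ≤ 8|z| + 6 = 8r + 6 on |z| = r, giving M(r) ≤ e^{8r + 6}, so ρ ≤ 1. On a suitable ray (z = it for sin/cos; z = t for sinh/cosh, t real → ∞), |cosh(−8z − 6)| grows like e^{8|t|}/2, so ρ ≥ 1. Hence ρ = 1.
Therefore ρ = 1.

Order ρ = 1.


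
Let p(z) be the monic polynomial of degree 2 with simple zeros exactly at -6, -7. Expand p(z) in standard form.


The polynomial is p(z) = ∏_{α ∈ S} (z − α), where S = {-6, -7}.
Expanding the product yields: p(z) = z^2 + 13·z + 42.
The resulting polynomial has degree 2 and real coefficients as required.

p(z) = z^2 + 13·z + 42.


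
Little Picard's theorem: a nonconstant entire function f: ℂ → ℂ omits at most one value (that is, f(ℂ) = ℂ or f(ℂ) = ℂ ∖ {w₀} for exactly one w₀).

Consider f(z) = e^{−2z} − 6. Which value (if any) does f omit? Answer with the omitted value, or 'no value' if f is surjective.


Little Picard bounds the complement of f(ℂ) to at most one point.
e^{−2z} is never zero on ℂ, so 1·e^{−2z} takes every value in ℂ ∖ {0}. Adding -6 shifts the range to ℂ ∖ {-6}. Thus f omits exactly the value -6.

Omitted value: -6.


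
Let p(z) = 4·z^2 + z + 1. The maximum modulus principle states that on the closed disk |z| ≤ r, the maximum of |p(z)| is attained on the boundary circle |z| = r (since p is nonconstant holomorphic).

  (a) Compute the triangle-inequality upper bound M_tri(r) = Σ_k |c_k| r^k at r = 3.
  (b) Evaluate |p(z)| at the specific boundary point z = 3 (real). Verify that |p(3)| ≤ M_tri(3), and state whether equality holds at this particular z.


Coefficients: c_0 = 1, c_1 = 1, c_2 = 4. Radius r = 3.
Part (a). Triangle bound: M_tri(r) = Σ_k |c_k| r^k
  = |1|·3^0 + |1|·3^1 + |4|·3^2
  = 1 + 3 + 36 = 40.
This bounds M(r) := max_{|z|=r} |p(z)| from above; equality holds iff all terms c_k z^k can be made to align in phase at a single z on |z|=r.
Part (b). At z = 3 (real, on the circle |z| = r):
  p(3) = (1)·3^0 + (1)·3^1 + (4)·3^2 = 40.
  |p(3)| = 40.
Since all nonzero coefficients share the same sign, |p(3)| = 40 = M_tri(3); the triangle bound is attained at z = 3, so in fact M(r) = 40.

M_tri(3) = 40; |p(3)| = 40; equality at z=3: yes.


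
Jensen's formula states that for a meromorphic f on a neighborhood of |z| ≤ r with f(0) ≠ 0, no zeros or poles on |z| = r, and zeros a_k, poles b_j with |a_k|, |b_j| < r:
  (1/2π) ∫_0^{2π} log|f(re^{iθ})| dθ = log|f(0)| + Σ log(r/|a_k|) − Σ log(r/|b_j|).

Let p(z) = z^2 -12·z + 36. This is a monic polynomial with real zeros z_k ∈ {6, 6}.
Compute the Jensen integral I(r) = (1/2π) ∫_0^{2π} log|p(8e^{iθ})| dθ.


Zeros: 6, 6; r = 8.
Inside |z| < r: 6, 6. Outside (|z| ≥ r): ∅.
p(0) = 36, so log|p(0)| = log(36) = 3.5835.
Apply Jensen: I(r) = log|p(0)| + Σ_k log(r/|z_k|), summed over zeros inside |z| < r.
  log(r/|z_k|) for z_k = 6: log(8/6) = 0.2877
  log(r/|z_k|) for z_k = 6: log(8/6) = 0.2877
Sum over inside zeros: 0.5754.
I(r) = log|p(0)| + (inside sum) = 3.5835 + 0.5754 = 4.1589.
Closed form (all zeros inside, monic): I(r) = n·log(r) = 2·log(8) = 4.1589. ✓

I(r) ≈ 4.1589.


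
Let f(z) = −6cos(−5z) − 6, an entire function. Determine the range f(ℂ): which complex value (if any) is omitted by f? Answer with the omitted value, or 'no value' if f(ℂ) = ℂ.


Little Picard bounds the complement of f(ℂ) to at most one point.
cos is entire and surjective onto ℂ: for every w ∈ ℂ, cos(ζ) = w has a solution ζ ∈ ℂ (e.g., via the complex inverse arccos). With ζ = −5z this gives z = ζ/(-5). Then -6·cos(−5z) takes every value in -6·ℂ = ℂ, and adding -6 is a bijection of ℂ. So f is surjective and omits no value. (Note: only on the real line is cos bounded by [−1, 1].)

Omitted value: no value.


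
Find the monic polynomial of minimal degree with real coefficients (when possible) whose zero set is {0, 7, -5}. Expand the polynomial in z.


The polynomial is p(z) = ∏_{α ∈ S} (z − α), where S = {0, 7, -5}.
Expanding the product yields: p(z) = z^3 -2·z^2 -35·z.
The resulting polynomial has degree 3 and real coefficients as required.

p(z) = z^3 -2·z^2 -35·z.


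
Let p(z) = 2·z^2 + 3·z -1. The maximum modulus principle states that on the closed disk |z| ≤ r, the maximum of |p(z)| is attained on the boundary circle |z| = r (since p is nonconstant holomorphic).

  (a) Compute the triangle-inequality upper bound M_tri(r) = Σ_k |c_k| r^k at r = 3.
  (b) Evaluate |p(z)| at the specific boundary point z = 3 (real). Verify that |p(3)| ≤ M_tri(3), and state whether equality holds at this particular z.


Coefficients: c_0 = -1, c_1 = 3, c_2 = 2. Radius r = 3.
Part (a). Triangle bound: M_tri(r) = Σ_k |c_k| r^k
  = |-1|·3^0 + |3|·3^1 + |2|·3^2
  = 1 + 9 + 18 = 28.
This bounds M(r) := max_{|z|=r} |p(z)| from above; equality holds iff all terms c_k z^k can be made to align in phase at a single z on |z|=r.
Part (b). At z = 3 (real, on the circle |z| = r):
  p(3) = (-1)·3^0 + (3)·3^1 + (2)·3^2 = 26.
  |p(3)| = 26.
Check: |p(3)| = 26 ≤ 28 = M_tri(3). ✓ Equality does not hold at z = 3 (the coefficients have mixed signs, so the terms do not all align in phase there).

M_tri(3) = 28; |p(3)| = 26; equality at z=3: no.


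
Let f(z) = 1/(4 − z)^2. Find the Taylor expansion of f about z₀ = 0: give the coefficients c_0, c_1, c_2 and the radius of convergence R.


Let w = z − z₀, so z = z₀ + w.
Then 4 − z = 4 − (z₀ + w) = (4 − z₀) − w = 4 − w.
f(z) = 1/(4 − w)^2 = (1/(4)^2) · (1 − w/(4))^{−2}.
By the binomial series (1−u)^{−2} = Σ_{n≥0} C(n+1, 1) u^n for |u|<1, with u = w/(4):
  c_n = C(n+1, 1) / (4)^(n+2).
  c_0 = 1/(4)^2 = 1/16.
  c_1 = 2/(4)^3 = 1/32.
  c_2 = 3/(4)^4 = 3/256.
The series is valid for |w/d| < 1, i.e. |z − z₀| < |d|.
Radius of convergence: R = |4 − z₀| = |4| = 4 (distance from z₀ to the singularity z = 4).

c_0 = 1/16, c_1 = 1/32, c_2 = 3/256; R = 4.


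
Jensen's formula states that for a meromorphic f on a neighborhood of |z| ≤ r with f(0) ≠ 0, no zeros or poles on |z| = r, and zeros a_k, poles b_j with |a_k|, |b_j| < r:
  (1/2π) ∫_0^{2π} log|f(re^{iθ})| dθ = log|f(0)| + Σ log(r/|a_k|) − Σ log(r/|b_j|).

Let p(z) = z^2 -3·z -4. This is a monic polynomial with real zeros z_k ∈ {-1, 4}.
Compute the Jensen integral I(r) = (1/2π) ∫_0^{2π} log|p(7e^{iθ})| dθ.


Zeros: -1, 4; r = 7.
Inside |z| < r: -1, 4. Outside (|z| ≥ r): ∅.
p(0) = -4, so log|p(0)| = log(4) = 1.3863.
Apply Jensen: I(r) = log|p(0)| + Σ_k log(r/|z_k|), summed over zeros inside |z| < r.
  log(r/|z_k|) for z_k = -1: log(7/1) = 1.9459
  log(r/|z_k|) for z_k = 4: log(7/4) = 0.5596
Sum over inside zeros: 2.5055.
I(r) = log|p(0)| + (inside sum) = 1.3863 + 2.5055 = 3.8918.
Closed form (all zeros inside, monic): I(r) = n·log(r) = 2·log(7) = 3.8918. ✓

I(r) ≈ 3.8918.


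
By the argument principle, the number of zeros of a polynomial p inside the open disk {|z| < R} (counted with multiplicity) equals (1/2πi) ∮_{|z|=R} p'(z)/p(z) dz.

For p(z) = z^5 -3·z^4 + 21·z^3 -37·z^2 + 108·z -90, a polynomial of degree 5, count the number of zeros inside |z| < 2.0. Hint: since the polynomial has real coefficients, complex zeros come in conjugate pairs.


The zeros of p are: (1 + 3i), (1 - 3i), (0 + 3i), (0 - 3i), 1.
Their magnitudes are: 3.162, 3.162, 3, 3, 1.
Zeros with |z| < R = 2.0: 1.
Count = 1.
By the argument principle, (1/2πi) ∮_{|z|=R} p'(z)/p(z) dz equals exactly this count.

Number of zeros inside |z| < 2.0: 1.


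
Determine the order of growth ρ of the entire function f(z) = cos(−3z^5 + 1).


Write cos(w) = (e^{iw} ± e^{−iw})/(2 or 2i), so |cos(w)| ≤ e^{|w|}. With w = −3z^5 + 1, |w| ≤ 3r^5 + 1 on |z|=r, giving M(r) ≤ e^{3r^5 + 1} and ρ ≤ 5. For the lower bound, choose z on |z|=r with -3z^5 purely imaginary of modulus 3r^5; then |cos(−3z^5 + 1)| grows like e^{3r^5}/2, so ρ ≥ 5. Hence ρ = 5.
Therefore ρ = 5.

Order ρ = 5.


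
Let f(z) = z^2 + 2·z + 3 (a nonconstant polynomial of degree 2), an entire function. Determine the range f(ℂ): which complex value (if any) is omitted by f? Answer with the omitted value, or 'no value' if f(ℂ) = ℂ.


Little Picard bounds the complement of f(ℂ) to at most one point.
For every w ∈ ℂ, the equation p(z) − w = 0 is a nonconstant polynomial in z and hence has at least one root by the fundamental theorem of algebra. So p is surjective onto ℂ, omitting no value.

Omitted value: no value.


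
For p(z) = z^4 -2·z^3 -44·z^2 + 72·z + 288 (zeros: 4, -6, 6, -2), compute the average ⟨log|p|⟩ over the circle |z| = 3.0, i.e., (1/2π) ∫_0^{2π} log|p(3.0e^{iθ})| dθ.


Zeros: -6, -2, 4, 6; r = 3.0.
Inside |z| < r: -2. Outside (|z| ≥ r): -6, 4, 6.
p(0) = 288, so log|p(0)| = log(288) = 5.6630.
Apply Jensen: I(r) = log|p(0)| + Σ_k log(r/|z_k|), summed over zeros inside |z| < r.
  log(r/|z_k|) for z_k = -2: log(3.0/2) = 0.4055
  Outside zeros (-6, 4, 6) contribute nothing to the Jensen sum.
Sum over inside zeros: 0.4055.
I(r) = log|p(0)| + (inside sum) = 5.6630 + 0.4055 = 6.0684.
Note: since some zeros are outside |z| ≤ r, the simplified n·log(r) form does NOT apply — only the inside zeros contribute.

I(r) ≈ 6.0684.


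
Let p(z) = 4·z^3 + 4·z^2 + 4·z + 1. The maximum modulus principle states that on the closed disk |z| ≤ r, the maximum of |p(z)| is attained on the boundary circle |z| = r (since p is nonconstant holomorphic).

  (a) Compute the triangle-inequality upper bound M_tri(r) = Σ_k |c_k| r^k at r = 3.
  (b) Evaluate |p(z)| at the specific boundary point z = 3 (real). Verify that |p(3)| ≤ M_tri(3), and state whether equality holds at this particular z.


Coefficients: c_0 = 1, c_1 = 4, c_2 = 4, c_3 = 4. Radius r = 3.
Part (a). Triangle bound: M_tri(r) = Σ_k |c_k| r^k
  = |1|·3^0 + |4|·3^1 + |4|·3^2 + |4|·3^3
  = 1 + 12 + 36 + 108 = 157.
This bounds M(r) := max_{|z|=r} |p(z)| from above; equality holds iff all terms c_k z^k can be made to align in phase at a single z on |z|=r.
Part (b). At z = 3 (real, on the circle |z| = r):
  p(3) = (1)·3^0 + (4)·3^1 + (4)·3^2 + (4)·3^3 = 157.
  |p(3)| = 157.
Since all nonzero coefficients share the same sign, |p(3)| = 157 = M_tri(3); the triangle bound is attained at z = 3, so in fact M(r) = 157.

M_tri(3) = 157; |p(3)| = 157; equality at z=3: yes.


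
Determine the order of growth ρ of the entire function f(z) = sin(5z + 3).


sin(w) is a linear combination of e^{iw} and e^{−iw} (or e^w, e^{−w} in the hyperbolic case), so |sin(w)| ≤ e^{|w|}. With w = 5z + 3, |w| ≤ 5|z| + 3 = 5r + 3 on |z| = r, giving M(r) ≤ e^{5r + 3}, so ρ ≤ 1. On a suitable ray (z = it for sin/cos; z = t for sinh/cosh, t real → ∞), |sin(5z + 3)| grows like e^{5|t|}/2, so ρ ≥ 1. Hence ρ = 1.
Therefore ρ = 1.

Order ρ = 1.


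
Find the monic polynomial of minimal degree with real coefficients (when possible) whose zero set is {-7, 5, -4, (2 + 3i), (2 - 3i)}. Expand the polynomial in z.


The polynomial is p(z) = ∏_{α ∈ S} (z − α), where S = {-7, 5, -4, (2 + 3i), (2 - 3i)}.
Expanding the product yields: p(z) = z^5 + 2·z^4 -38·z^3 + 46·z^2 + 209·z -1820.
Note conjugate pairs combine to real quadratics: (z − (2+3i))(z − (2−3i)) = z² − 4z + 13.
The resulting polynomial has degree 5 and real coefficients as required.

p(z) = z^5 + 2·z^4 -38·z^3 + 46·z^2 + 209·z -1820.


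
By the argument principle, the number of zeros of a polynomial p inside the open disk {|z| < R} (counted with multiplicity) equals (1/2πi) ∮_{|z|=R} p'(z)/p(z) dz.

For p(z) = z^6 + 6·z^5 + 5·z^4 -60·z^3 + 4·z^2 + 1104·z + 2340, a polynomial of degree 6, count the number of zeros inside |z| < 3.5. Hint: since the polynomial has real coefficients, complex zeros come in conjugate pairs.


The zeros of p are: (-3 + 1i), (-3 - 1i), (-3 + 3i), (-3 - 3i), (3 + 2i), (3 - 2i).
Their magnitudes are: 3.162, 3.162, 4.243, 4.243, 3.606, 3.606.
Zeros with |z| < R = 3.5: (-3 + 1i), (-3 - 1i).
Count = 2.
By the argument principle, (1/2πi) ∮_{|z|=R} p'(z)/p(z) dz equals exactly this count.

Number of zeros inside |z| < 3.5: 2.


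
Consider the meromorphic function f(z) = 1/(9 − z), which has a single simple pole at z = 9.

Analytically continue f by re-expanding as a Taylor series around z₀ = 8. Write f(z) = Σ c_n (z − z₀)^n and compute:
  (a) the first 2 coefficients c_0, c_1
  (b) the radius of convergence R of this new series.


Let w = z − z₀, so z = z₀ + w.
Then 9 − z = 9 − (z₀ + w) = (9 − z₀) − w = 1 − w.
f(z) = 1/(1 − w) = (1/(1)) · 1/(1 − w/(1)) = Σ_{n≥0} w^n / (1)^(n+1).
So c_n = 1/(1)^(n+1):
  c_0 = 1/(1)^1 = 1.
  c_1 = 1/(1)^2 = 1.
The series is valid for |w/d| < 1, i.e. |z − z₀| < |d|.
Radius of convergence: R = |9 − z₀| = |1| = 1 (distance from z₀ to the singularity z = 9).

c_0 = 1, c_1 = 1; R = 1.


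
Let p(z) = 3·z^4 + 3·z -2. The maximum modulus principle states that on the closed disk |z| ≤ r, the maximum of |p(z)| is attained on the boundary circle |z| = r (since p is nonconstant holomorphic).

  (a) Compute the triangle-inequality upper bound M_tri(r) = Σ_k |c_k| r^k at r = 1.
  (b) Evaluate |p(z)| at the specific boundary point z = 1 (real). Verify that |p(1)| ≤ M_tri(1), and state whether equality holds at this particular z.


Coefficients: c_0 = -2, c_1 = 3, c_2 = 0, c_3 = 0, c_4 = 3. Radius r = 1.
Part (a). Triangle bound: M_tri(r) = Σ_k |c_k| r^k
  = |-2|·1^0 + |3|·1^1 + |0|·1^2 + |0|·1^3 + |3|·1^4
  = 2 + 3 + 0 + 0 + 3 = 8.
This bounds M(r) := max_{|z|=r} |p(z)| from above; equality holds iff all terms c_k z^k can be made to align in phase at a single z on |z|=r.
Part (b). At z = 1 (real, on the circle |z| = r):
  p(1) = (-2)·1^0 + (3)·1^1 + (0)·1^2 + (0)·1^3 + (3)·1^4 = 4.
  |p(1)| = 4.
Check: |p(1)| = 4 ≤ 8 = M_tri(1). ✓ Equality does not hold at z = 1 (the coefficients have mixed signs, so the terms do not all align in phase there).

M_tri(1) = 8; |p(1)| = 4; equality at z=1: no.


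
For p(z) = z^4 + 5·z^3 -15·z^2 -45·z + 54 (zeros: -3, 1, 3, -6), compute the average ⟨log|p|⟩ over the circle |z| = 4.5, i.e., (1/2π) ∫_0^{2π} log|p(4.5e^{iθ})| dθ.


Zeros: -6, -3, 1, 3; r = 4.5.
Inside |z| < r: -3, 1, 3. Outside (|z| ≥ r): -6.
p(0) = 54, so log|p(0)| = log(54) = 3.9890.
Apply Jensen: I(r) = log|p(0)| + Σ_k log(r/|z_k|), summed over zeros inside |z| < r.
  log(r/|z_k|) for z_k = -3: log(4.5/3) = 0.4055
  log(r/|z_k|) for z_k = 1: log(4.5/1) = 1.5041
  log(r/|z_k|) for z_k = 3: log(4.5/3) = 0.4055
  Outside zeros (-6) contribute nothing to the Jensen sum.
Sum over inside zeros: 2.3150.
I(r) = log|p(0)| + (inside sum) = 3.9890 + 2.3150 = 6.3040.
Note: since some zeros are outside |z| ≤ r, the simplified n·log(r) form does NOT apply — only the inside zeros contribute.

I(r) ≈ 6.3040.


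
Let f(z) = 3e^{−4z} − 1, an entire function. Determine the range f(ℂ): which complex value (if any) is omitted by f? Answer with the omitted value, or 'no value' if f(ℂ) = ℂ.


Little Picard bounds the complement of f(ℂ) to at most one point.
e^{−4z} is never zero on ℂ, so 3·e^{−4z} takes every value in ℂ ∖ {0}. Adding -1 shifts the range to ℂ ∖ {-1}. Thus f omits exactly the value -1.

Omitted value: -1.


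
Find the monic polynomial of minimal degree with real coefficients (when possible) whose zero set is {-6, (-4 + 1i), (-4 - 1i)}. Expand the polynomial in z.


The polynomial is p(z) = ∏_{α ∈ S} (z − α), where S = {-6, (-4 + 1i), (-4 - 1i)}.
Expanding the product yields: p(z) = z^3 + 14·z^2 + 65·z + 102.
Note conjugate pairs combine to real quadratics: (z − (-4+1i))(z − (-4−1i)) = z² + 8z + 17.
The resulting polynomial has degree 3 and real coefficients as required.

p(z) = z^3 + 14·z^2 + 65·z + 102.


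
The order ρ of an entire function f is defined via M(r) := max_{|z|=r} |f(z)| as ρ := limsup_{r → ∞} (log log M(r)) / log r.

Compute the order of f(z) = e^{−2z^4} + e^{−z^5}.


Each summand is entire of order 4 and 5 respectively (as in the single-exponential case). The order of a sum is at most the max of the orders, so ρ ≤ 5. For the lower bound: on |z|=r choose arg z so that -1z^5 is real positive; then |e^{-1z^5}| = e^{1r^5} while |e^{-2z^4}| ≤ e^{2r^4} = o(e^{1r^5}). So |f| ≥ e^{1r^5}(1 − o(1)) and ρ ≥ 5. Hence ρ = max(4, 5) = 5.
Therefore ρ = 5.

Order ρ = 5.


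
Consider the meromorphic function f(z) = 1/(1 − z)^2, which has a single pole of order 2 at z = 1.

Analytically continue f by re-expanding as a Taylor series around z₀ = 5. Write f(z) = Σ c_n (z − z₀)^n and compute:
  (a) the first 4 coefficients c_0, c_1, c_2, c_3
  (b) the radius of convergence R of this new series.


Let w = z − z₀, so z = z₀ + w.
Then 1 − z = 1 − (z₀ + w) = (1 − z₀) − w = -4 − w.
f(z) = 1/(-4 − w)^2 = (1/(-4)^2) · (1 − w/(-4))^{−2}.
By the binomial series (1−u)^{−2} = Σ_{n≥0} C(n+1, 1) u^n for |u|<1, with u = w/(-4):
  c_n = C(n+1, 1) / (-4)^(n+2).
  c_0 = 1/(-4)^2 = 1/16.
  c_1 = 2/(-4)^3 = -1/32.
  c_2 = 3/(-4)^4 = 3/256.
  c_3 = 4/(-4)^5 = -1/256.
The series is valid for |w/d| < 1, i.e. |z − z₀| < |d|.
Radius of convergence: R = |1 − z₀| = |-4| = 4 (distance from z₀ to the singularity z = 1).

c_0 = 1/16, c_1 = -1/32, c_2 = 3/256, c_3 = -1/256; R = 4.


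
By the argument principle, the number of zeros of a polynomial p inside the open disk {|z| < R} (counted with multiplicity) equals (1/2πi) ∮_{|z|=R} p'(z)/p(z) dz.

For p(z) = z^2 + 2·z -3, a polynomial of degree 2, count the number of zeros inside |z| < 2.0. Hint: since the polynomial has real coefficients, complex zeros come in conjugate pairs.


The zeros of p are: 1, -3.
Their magnitudes are: 1, 3.
Zeros with |z| < R = 2.0: 1.
Count = 1.
By the argument principle, (1/2πi) ∮_{|z|=R} p'(z)/p(z) dz equals exactly this count.

Number of zeros inside |z| < 2.0: 1.


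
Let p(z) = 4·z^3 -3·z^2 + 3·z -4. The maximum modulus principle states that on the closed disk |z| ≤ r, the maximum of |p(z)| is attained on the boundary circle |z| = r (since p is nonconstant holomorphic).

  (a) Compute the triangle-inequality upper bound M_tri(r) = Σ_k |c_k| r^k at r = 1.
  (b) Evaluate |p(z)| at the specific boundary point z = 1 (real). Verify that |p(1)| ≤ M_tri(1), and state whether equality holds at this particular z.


Coefficients: c_0 = -4, c_1 = 3, c_2 = -3, c_3 = 4. Radius r = 1.
Part (a). Triangle bound: M_tri(r) = Σ_k |c_k| r^k
  = |-4|·1^0 + |3|·1^1 + |-3|·1^2 + |4|·1^3
  = 4 + 3 + 3 + 4 = 14.
This bounds M(r) := max_{|z|=r} |p(z)| from above; equality holds iff all terms c_k z^k can be made to align in phase at a single z on |z|=r.
Part (b). At z = 1 (real, on the circle |z| = r):
  p(1) = (-4)·1^0 + (3)·1^1 + (-3)·1^2 + (4)·1^3 = 0.
  |p(1)| = 0.
Check: |p(1)| = 0 ≤ 14 = M_tri(1). ✓ Equality does not hold at z = 1 (the coefficients have mixed signs, so the terms do not all align in phase there).

M_tri(1) = 14; |p(1)| = 0; equality at z=1: no.


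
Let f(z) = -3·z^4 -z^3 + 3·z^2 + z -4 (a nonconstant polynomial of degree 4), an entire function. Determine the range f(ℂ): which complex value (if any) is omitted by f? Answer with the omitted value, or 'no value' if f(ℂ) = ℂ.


Little Picard bounds the complement of f(ℂ) to at most one point.
For every w ∈ ℂ, the equation p(z) − w = 0 is a nonconstant polynomial in z and hence has at least one root by the fundamental theorem of algebra. So p is surjective onto ℂ, omitting no value.

Omitted value: no value.


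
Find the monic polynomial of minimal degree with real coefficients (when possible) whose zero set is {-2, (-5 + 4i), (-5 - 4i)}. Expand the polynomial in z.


The polynomial is p(z) = ∏_{α ∈ S} (z − α), where S = {-2, (-5 + 4i), (-5 - 4i)}.
Expanding the product yields: p(z) = z^3 + 12·z^2 + 61·z + 82.
Note conjugate pairs combine to real quadratics: (z − (-5+4i))(z − (-5−4i)) = z² + 10z + 41.
The resulting polynomial has degree 3 and real coefficients as required.

p(z) = z^3 + 12·z^2 + 61·z + 82.


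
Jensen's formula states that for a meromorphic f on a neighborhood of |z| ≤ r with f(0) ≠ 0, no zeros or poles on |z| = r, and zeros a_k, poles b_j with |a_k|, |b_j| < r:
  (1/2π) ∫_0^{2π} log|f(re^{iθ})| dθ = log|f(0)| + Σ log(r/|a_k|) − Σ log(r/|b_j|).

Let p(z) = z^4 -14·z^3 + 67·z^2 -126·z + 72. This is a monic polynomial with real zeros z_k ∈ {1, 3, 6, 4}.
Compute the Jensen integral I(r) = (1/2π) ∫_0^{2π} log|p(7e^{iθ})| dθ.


Zeros: 1, 3, 4, 6; r = 7.
Inside |z| < r: 1, 3, 4, 6. Outside (|z| ≥ r): ∅.
p(0) = 72, so log|p(0)| = log(72) = 4.2767.
Apply Jensen: I(r) = log|p(0)| + Σ_k log(r/|z_k|), summed over zeros inside |z| < r.
  log(r/|z_k|) for z_k = 1: log(7/1) = 1.9459
  log(r/|z_k|) for z_k = 3: log(7/3) = 0.8473
  log(r/|z_k|) for z_k = 6: log(7/6) = 0.1542
  log(r/|z_k|) for z_k = 4: log(7/4) = 0.5596
Sum over inside zeros: 3.5070.
I(r) = log|p(0)| + (inside sum) = 4.2767 + 3.5070 = 7.7836.
Closed form (all zeros inside, monic): I(r) = n·log(r) = 4·log(7) = 7.7836. ✓

I(r) ≈ 7.7836.


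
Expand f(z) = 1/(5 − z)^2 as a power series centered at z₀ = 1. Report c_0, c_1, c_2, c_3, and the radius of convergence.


Let w = z − z₀, so z = z₀ + w.
Then 5 − z = 5 − (z₀ + w) = (5 − z₀) − w = 4 − w.
f(z) = 1/(4 − w)^2 = (1/(4)^2) · (1 − w/(4))^{−2}.
By the binomial series (1−u)^{−2} = Σ_{n≥0} C(n+1, 1) u^n for |u|<1, with u = w/(4):
  c_n = C(n+1, 1) / (4)^(n+2).
  c_0 = 1/(4)^2 = 1/16.
  c_1 = 2/(4)^3 = 1/32.
  c_2 = 3/(4)^4 = 3/256.
  c_3 = 4/(4)^5 = 1/256.
The series is valid for |w/d| < 1, i.e. |z − z₀| < |d|.
Radius of convergence: R = |5 − z₀| = |4| = 4 (distance from z₀ to the singularity z = 5).

c_0 = 1/16, c_1 = 1/32, c_2 = 3/256, c_3 = 1/256; R = 4.


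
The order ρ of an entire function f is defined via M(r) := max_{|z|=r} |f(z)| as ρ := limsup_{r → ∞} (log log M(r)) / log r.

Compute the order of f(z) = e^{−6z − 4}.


|e^{−6z − 4}| = e^{Re(-6·z) + -4} ≤ e^{6|z|^1 + -4} = e^{6r^1 + -4} on |z| = r, so ρ ≤ 1. Choosing z on |z|=r so that -6·z is real positive (always possible by picking arg z appropriately) gives |f(z)| = e^{6r^1 + -4}, matching the bound. The additive constant -4 does not affect log log M(r) ~ 1·log r. Hence ρ = 1.
Therefore ρ = 1.

Order ρ = 1.


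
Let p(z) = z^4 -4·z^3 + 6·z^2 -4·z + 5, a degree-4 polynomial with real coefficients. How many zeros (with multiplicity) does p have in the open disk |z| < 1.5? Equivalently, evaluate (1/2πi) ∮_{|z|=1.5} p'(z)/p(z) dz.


The zeros of p are: (2 + 1i), (2 - 1i), (0 + 1i), (0 - 1i).
Their magnitudes are: 2.236, 2.236, 1, 1.
Zeros with |z| < R = 1.5: (0 + 1i), (0 - 1i).
Count = 2.
By the argument principle, (1/2πi) ∮_{|z|=R} p'(z)/p(z) dz equals exactly this count.

Number of zeros inside |z| < 1.5: 2.


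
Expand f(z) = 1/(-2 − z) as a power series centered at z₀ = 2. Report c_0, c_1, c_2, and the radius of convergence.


Let w = z − z₀, so z = z₀ + w.
Then -2 − z = -2 − (z₀ + w) = (-2 − z₀) − w = -4 − w.
f(z) = 1/(-4 − w) = (1/(-4)) · 1/(1 − w/(-4)) = Σ_{n≥0} w^n / (-4)^(n+1).
So c_n = 1/(-4)^(n+1):
  c_0 = 1/(-4)^1 = -1/4.
  c_1 = 1/(-4)^2 = 1/16.
  c_2 = 1/(-4)^3 = -1/64.
The series is valid for |w/d| < 1, i.e. |z − z₀| < |d|.
Radius of convergence: R = |-2 − z₀| = |-4| = 4 (distance from z₀ to the singularity z = -2).

c_0 = -1/4, c_1 = 1/16, c_2 = -1/64; R = 4.


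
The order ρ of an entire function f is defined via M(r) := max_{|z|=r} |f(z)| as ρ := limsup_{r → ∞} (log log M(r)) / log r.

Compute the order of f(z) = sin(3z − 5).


sin(w) is a linear combination of e^{iw} and e^{−iw} (or e^w, e^{−w} in the hyperbolic case), so |sin(w)| ≤ e^{|w|}. With w = 3z − 5, |w| ≤ 3|z| + 5 = 3r + 5 on |z| = r, giving M(r) ≤ e^{3r + 5}, so ρ ≤ 1. On a suitable ray (z = it for sin/cos; z = t for sinh/cosh, t real → ∞), |sin(3z − 5)| grows like e^{3|t|}/2, so ρ ≥ 1. Hence ρ = 1.
Therefore ρ = 1.

Order ρ = 1.


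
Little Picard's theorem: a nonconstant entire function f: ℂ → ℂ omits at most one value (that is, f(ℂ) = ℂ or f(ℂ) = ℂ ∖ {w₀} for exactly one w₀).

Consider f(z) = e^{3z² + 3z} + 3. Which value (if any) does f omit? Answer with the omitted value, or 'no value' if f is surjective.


Little Picard bounds the complement of f(ℂ) to at most one point.
The exponent g(z) = 3z² + 3z is a nonconstant polynomial, hence surjective onto ℂ. So e^{g(z)} takes every value in {e^w : w ∈ ℂ} = ℂ ∖ {0}. Adding 3 shifts the range to ℂ ∖ {3}. f omits exactly 3.

Omitted value: 3.


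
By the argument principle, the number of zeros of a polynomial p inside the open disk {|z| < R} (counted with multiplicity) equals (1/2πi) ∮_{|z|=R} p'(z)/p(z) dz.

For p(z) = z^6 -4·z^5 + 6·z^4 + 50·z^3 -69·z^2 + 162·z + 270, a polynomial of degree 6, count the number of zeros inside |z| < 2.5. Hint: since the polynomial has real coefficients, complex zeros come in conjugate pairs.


The zeros of p are: (1 + 2i), (1 - 2i), -1, -3, (3 + 3i), (3 - 3i).
Their magnitudes are: 2.236, 2.236, 1, 3, 4.243, 4.243.
Zeros with |z| < R = 2.5: (1 + 2i), (1 - 2i), -1.
Count = 3.
By the argument principle, (1/2πi) ∮_{|z|=R} p'(z)/p(z) dz equals exactly this count.

Number of zeros inside |z| < 2.5: 3.
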